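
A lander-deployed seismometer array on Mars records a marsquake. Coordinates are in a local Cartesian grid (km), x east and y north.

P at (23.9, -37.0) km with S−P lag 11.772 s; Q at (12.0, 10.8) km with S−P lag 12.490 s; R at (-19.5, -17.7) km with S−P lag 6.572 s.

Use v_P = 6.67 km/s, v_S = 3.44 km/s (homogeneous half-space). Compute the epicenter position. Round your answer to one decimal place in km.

(-59.6, -41.6)

Distance from S−P lag: d = Δt · v_P v_S / (v_P − v_S) = Δt · (6.67·3.44)/(6.67−3.44) ≈ 7.1037·Δt.
So d_P = 83.62, d_Q = 88.72, d_R = 46.69 km.
Circle about each station: (x − 23.9)² + (y + 37.0)² = 83.62²; (x − 12.0)² + (y − 10.8)² = 88.72²; (x + 19.5)² + (y + 17.7)² = 46.69².
Subtracting pairs of circle equations eliminates x²+y² and gives linear equations (the radical axes):
-23.8 x + 95.6 y = -2558.50
-86.8 x + 38.6 y = 3565.68
Solving the 2×2 system: x ≈ -59.6, y ≈ -41.6 km.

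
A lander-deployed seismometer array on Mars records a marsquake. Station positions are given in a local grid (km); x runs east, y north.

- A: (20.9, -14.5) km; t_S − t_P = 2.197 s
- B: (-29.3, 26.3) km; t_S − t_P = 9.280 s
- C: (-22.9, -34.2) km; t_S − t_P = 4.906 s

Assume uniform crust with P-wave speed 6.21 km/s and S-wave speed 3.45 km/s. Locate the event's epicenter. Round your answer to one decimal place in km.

(15.0, -30.5)

Distance from S−P lag: d = Δt · v_P v_S / (v_P − v_S) = Δt · (6.21·3.45)/(6.21−3.45) ≈ 7.7625·Δt.
So d_A = 17.05, d_B = 72.04, d_C = 38.08 km.
Circle about each station: (x − 20.9)² + (y + 14.5)² = 17.05²; (x + 29.3)² + (y − 26.3)² = 72.04²; (x + 22.9)² + (y + 34.2)² = 38.08².
Subtracting pairs of circle equations eliminates x²+y² and gives linear equations (the radical axes):
-100.4 x + 81.6 y = -3995.94
-87.6 x − 39.4 y = -112.39
Solving the 2×2 system: x ≈ 15.0, y ≈ -30.5 km.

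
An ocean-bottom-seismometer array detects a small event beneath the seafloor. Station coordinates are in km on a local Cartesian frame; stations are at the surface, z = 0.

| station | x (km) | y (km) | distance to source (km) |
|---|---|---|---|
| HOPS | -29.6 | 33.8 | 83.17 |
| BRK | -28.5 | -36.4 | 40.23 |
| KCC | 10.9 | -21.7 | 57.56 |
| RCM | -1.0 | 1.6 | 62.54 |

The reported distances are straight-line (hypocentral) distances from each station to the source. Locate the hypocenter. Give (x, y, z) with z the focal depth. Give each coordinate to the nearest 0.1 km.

x ≈ -26.6 km, y ≈ -39.0 km, depth ≈ 40.1 km

Each station gives a sphere (x−x_i)² + (y−y_i)² + z² = d_i² (stations at z=0).
Subtracting the HOPS sphere from BRK and KCC: z² cancels, leaving linear equations in x and y:
2.2 x − 140.4 y = 5417.41
81.0 x − 111.0 y = 2175.20
Solving: x ≈ -26.593, y ≈ -39.002 km (keep extra digits for the depth step; rounded: -26.6, -39.0).
Then from the HOPS sphere: z² = 83.17² − (x + 29.6)² − (y − 33.8)² with x = -26.593, y = -39.002, so z ≈ 40.101 ≈ 40.1 km.
Check against RCM (with the unrounded solution): distance 62.54 ≈ 62.54 km. ✓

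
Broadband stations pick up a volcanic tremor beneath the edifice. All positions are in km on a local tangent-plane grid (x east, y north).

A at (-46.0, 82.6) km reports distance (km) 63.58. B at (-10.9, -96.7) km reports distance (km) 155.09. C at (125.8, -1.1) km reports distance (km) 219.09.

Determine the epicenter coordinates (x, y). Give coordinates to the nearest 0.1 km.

(-90.0, 36.7)

Circle about each station: (x + 46.0)² + (y − 82.6)² = 63.58²; (x + 10.9)² + (y + 96.7)² = 155.09²; (x − 125.8)² + (y + 1.1)² = 219.09².
Subtracting the A equation from the B and C equations removes the quadratic terms:
70.2 x − 358.6 y = -19479.55
343.6 x − 167.4 y = -37069.92
Solving the 2×2 system: x ≈ -90.0, y ≈ 36.7 km.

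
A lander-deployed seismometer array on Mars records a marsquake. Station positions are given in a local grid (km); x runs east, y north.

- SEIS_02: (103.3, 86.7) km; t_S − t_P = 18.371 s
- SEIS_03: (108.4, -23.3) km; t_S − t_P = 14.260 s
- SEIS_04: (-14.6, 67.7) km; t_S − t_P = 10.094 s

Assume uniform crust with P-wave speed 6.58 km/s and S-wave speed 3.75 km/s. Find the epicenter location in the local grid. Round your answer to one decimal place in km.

Distance from S−P lag: d = Δt · v_P v_S / (v_P − v_S) = Δt · (6.58·3.75)/(6.58−3.75) ≈ 8.7191·Δt.
So d_SEIS_02 = 160.18, d_SEIS_03 = 124.33, d_SEIS_04 = 88.01 km.
Circle about each station: (x − 103.3)² + (y − 86.7)² = 160.18²; (x − 108.4)² + (y + 23.3)² = 124.33²; (x + 14.6)² + (y − 67.7)² = 88.01².
Subtracting pairs of circle equations eliminates x²+y² and gives linear equations (the radical axes):
10.2 x − 220.0 y = 4305.35
-235.8 x − 38.0 y = 4520.54
Solving the 2×2 system: x ≈ -15.9, y ≈ -20.3 km.

(-15.9, -20.3)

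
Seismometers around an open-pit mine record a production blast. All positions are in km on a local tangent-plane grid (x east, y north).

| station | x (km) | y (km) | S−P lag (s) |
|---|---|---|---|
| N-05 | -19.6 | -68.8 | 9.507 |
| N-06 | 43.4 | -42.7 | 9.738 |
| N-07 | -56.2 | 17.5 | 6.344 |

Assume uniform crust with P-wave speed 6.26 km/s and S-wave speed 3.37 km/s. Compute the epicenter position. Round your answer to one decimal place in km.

Distance from S−P lag: d = Δt · v_P v_S / (v_P − v_S) = Δt · (6.26·3.37)/(6.26−3.37) ≈ 7.2997·Δt.
So d_N-05 = 69.40, d_N-06 = 71.08, d_N-07 = 46.31 km.
Circle about each station: (x + 19.6)² + (y + 68.8)² = 69.40²; (x − 43.4)² + (y + 42.7)² = 71.08²; (x + 56.2)² + (y − 17.5)² = 46.31².
Subtracting the N-05 equation from the N-06 and N-07 equations removes the quadratic terms:
126.0 x + 52.2 y = -1646.76
-73.2 x + 172.6 y = 1018.83
Solving the 2×2 system: x ≈ -13.2, y ≈ 0.3 km.

x ≈ -13.2 km, y ≈ 0.3 km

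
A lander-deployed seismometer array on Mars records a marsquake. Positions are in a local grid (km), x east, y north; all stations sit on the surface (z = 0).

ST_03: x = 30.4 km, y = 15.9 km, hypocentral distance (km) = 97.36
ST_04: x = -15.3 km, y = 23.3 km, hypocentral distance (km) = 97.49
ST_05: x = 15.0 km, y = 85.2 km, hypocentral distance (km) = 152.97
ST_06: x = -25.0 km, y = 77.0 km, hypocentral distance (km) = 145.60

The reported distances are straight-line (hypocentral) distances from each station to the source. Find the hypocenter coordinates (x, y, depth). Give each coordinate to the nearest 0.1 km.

Each station gives a sphere (x−x_i)² + (y−y_i)² + z² = d_i² (stations at z=0).
Subtracting the ST_03 sphere from ST_04 and ST_05: z² cancels, leaving linear equations in x and y:
-91.4 x + 14.8 y = -425.32
-30.8 x + 138.6 y = -7613.78
Solving: x ≈ -4.400, y ≈ -55.911 km (keep extra digits for the depth step; rounded: -4.4, -55.9).
Then from the ST_03 sphere: z² = 97.36² − (x − 30.4)² − (y − 15.9)² with x = -4.400, y = -55.911, so z ≈ 55.777 ≈ 55.8 km.

x ≈ -4.4 km, y ≈ -55.9 km, depth ≈ 55.8 km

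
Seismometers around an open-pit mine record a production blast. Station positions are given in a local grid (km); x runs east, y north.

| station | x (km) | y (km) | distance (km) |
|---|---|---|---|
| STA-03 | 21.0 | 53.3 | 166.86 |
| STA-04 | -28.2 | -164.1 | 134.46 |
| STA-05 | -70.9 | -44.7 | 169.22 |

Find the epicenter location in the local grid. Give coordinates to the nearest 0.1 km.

Circle about each station: (x − 21.0)² + (y − 53.3)² = 166.86²; (x + 28.2)² + (y + 164.1)² = 134.46²; (x + 70.9)² + (y + 44.7)² = 169.22².
Subtracting pairs of circle equations eliminates x²+y² and gives linear equations (the radical axes):
-98.4 x − 434.8 y = 34204.93
-183.8 x − 196.0 y = 2949.86
Solving the 2×2 system: x ≈ 89.4, y ≈ -98.9 km.
Check against STA-03 (with the unrounded x, y): √((x − 21.0)²+(y − 53.3)²) = 166.88 ≈ 166.86 km. ✓

(89.4, -98.9)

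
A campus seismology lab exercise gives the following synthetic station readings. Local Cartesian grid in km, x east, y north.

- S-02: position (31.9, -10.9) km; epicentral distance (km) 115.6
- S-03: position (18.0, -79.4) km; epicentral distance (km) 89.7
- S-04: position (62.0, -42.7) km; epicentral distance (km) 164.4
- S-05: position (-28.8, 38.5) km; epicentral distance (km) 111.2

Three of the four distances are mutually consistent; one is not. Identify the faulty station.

S-04

Solve using three stations at a time. Using S-02, S-03, S-05 (subtract circle equations pairwise → linear system) gives (x, y) ≈ (-70.5, -64.6).
Distances from that point to each station vs reported:
  S-02: calculated 115.6 vs reported 115.6 → residual 0.0 km
  S-03: calculated 89.7 vs reported 89.7 → residual 0.0 km
  S-04: calculated 134.3 vs reported 164.4 → residual 30.1 km
  S-05: calculated 111.2 vs reported 111.2 → residual 0.0 km
S-02, S-03, S-05 are mutually consistent (residuals ≈ 0); S-04 is off by 30.1 km.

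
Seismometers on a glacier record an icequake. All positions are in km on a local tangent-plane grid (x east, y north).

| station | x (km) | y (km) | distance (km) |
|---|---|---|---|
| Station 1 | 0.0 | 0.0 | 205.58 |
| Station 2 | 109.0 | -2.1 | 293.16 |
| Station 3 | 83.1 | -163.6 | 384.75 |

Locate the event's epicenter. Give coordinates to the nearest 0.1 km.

x ≈ -143.0 km, y ≈ 147.7 km

Circle about each station: x² + y² = 205.58²; (x − 109.0)² + (y + 2.1)² = 293.16²; (x − 83.1)² + (y + 163.6)² = 384.75².
Subtracting the Station 1 equation from the Station 2 and Station 3 equations removes the quadratic terms:
218.0 x − 4.2 y = -31794.24
166.2 x − 327.2 y = -72098.86
Solving the 2×2 system: x ≈ -143.0, y ≈ 147.7 km.
Check against Station 1 (with the unrounded x, y): √(x²+y²) = 205.59 ≈ 205.58 km. ✓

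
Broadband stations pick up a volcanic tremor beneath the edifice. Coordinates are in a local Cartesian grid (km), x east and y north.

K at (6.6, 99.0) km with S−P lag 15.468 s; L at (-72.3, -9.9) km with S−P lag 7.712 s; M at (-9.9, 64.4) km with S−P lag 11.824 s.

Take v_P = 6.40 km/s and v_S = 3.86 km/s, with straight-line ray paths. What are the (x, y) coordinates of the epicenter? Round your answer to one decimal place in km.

Distance from S−P lag: d = Δt · v_P v_S / (v_P − v_S) = Δt · (6.40·3.86)/(6.40−3.86) ≈ 9.7260·Δt.
So d_K = 150.44, d_L = 75.01, d_M = 115.00 km.
Circle about each station: (x − 6.6)² + (y − 99.0)² = 150.44²; (x + 72.3)² + (y + 9.9)² = 75.01²; (x + 9.9)² + (y − 64.4)² = 115.00².
Subtracting the K equation from the L and M equations removes the quadratic terms:
-157.8 x − 217.8 y = 12486.43
-33.0 x − 69.2 y = 3808.00
Solving the 2×2 system: x ≈ -9.3, y ≈ -50.6 km.

x ≈ -9.3 km, y ≈ -50.6 km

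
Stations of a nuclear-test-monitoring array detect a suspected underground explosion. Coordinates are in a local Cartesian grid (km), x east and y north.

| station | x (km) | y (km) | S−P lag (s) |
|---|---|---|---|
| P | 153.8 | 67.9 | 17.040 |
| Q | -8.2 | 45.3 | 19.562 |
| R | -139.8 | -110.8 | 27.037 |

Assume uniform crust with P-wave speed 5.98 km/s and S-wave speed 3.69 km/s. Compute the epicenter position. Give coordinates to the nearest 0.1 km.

x ≈ 120.1 km, y ≈ -92.8 km

Distance from S−P lag: d = Δt · v_P v_S / (v_P − v_S) = Δt · (5.98·3.69)/(5.98−3.69) ≈ 9.6359·Δt.
So d_P = 164.20, d_Q = 188.50, d_R = 260.53 km.
Circle about each station: (x − 153.8)² + (y − 67.9)² = 164.20²; (x + 8.2)² + (y − 45.3)² = 188.50²; (x + 139.8)² + (y + 110.8)² = 260.53².
Subtracting the P equation from the Q and R equations removes the quadratic terms:
-324.0 x − 45.2 y = -34716.13
-587.2 x − 357.4 y = -37358.41
Solving the 2×2 system: x ≈ 120.1, y ≈ -92.8 km.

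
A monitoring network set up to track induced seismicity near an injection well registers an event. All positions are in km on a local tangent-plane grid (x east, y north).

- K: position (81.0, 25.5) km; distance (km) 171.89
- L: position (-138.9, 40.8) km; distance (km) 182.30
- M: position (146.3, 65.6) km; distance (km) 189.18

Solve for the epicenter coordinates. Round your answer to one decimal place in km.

-11.0 km east, 170.7 km north

Circle about each station: (x − 81.0)² + (y − 25.5)² = 171.89²; (x + 138.9)² + (y − 40.8)² = 182.30²; (x − 146.3)² + (y − 65.6)² = 189.18².
Subtracting the K equation from the L and M equations removes the quadratic terms:
-439.8 x + 30.6 y = 10059.48
130.6 x + 80.2 y = 12252.90
Solving the 2×2 system: x ≈ -11.0, y ≈ 170.7 km.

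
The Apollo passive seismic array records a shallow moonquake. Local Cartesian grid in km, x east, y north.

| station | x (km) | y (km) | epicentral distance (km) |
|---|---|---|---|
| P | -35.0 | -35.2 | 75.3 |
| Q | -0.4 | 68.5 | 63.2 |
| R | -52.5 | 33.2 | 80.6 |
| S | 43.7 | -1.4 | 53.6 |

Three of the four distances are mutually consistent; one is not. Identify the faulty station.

S

Solve using three stations at a time. Using P, Q, R (subtract circle equations pairwise → linear system) gives (x, y) ≈ (24.9, 10.5).
Distances from that point to each station vs reported:
  P: calculated 75.3 vs reported 75.3 → residual 0.0 km
  Q: calculated 63.3 vs reported 63.2 → residual 0.1 km
  R: calculated 80.6 vs reported 80.6 → residual 0.0 km
  S: calculated 22.3 vs reported 53.6 → residual 31.3 km
P, Q, R are mutually consistent (residuals ≈ 0); S is off by 31.3 km.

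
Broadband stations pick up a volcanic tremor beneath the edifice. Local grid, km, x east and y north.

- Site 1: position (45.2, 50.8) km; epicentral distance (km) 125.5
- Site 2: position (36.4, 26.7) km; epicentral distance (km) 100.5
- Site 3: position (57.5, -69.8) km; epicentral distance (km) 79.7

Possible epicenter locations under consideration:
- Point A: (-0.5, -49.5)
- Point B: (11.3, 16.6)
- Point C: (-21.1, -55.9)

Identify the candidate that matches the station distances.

Point C

For each candidate, compare |candidate − station| to the reported distance:
Point A: residuals Site 1 15.3, Site 2 15.8, Site 3 18.3 → max 18.3 km
Point B: residuals Site 1 77.3, Site 2 73.4, Site 3 18.3 → max 77.3 km
Point C: residuals Site 1 0.1, Site 2 0.1, Site 3 0.1 → max 0.1 km
Only Point C has all residuals ≈ 0.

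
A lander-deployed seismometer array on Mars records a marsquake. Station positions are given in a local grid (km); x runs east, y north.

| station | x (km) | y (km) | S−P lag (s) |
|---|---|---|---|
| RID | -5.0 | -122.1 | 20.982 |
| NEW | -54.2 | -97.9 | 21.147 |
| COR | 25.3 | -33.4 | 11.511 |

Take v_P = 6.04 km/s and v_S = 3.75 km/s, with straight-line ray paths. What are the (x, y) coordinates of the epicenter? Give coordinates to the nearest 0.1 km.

Distance from S−P lag: d = Δt · v_P v_S / (v_P − v_S) = Δt · (6.04·3.75)/(6.04−3.75) ≈ 9.8908·Δt.
So d_RID = 207.53, d_NEW = 209.16, d_COR = 113.85 km.
Circle about each station: (x + 5.0)² + (y + 122.1)² = 207.53²; (x + 54.2)² + (y + 97.9)² = 209.16²; (x − 25.3)² + (y + 33.4)² = 113.85².
Subtracting the RID equation from the NEW and COR equations removes the quadratic terms:
-98.4 x + 48.4 y = -3090.56
60.6 x + 177.4 y = 16929.12
Solving the 2×2 system: x ≈ 67.1, y ≈ 72.5 km.
Check against RID (with the unrounded x, y): √((x + 5.0)²+(y + 122.1)²) = 207.53 ≈ 207.53 km. ✓

(67.1, 72.5)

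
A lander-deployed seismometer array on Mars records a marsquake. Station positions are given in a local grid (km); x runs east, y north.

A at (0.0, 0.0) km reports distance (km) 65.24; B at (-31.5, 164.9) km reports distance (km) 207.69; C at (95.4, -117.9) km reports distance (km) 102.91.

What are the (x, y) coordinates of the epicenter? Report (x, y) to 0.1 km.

(61.9, -20.6)

Circle about each station: x² + y² = 65.24²; (x + 31.5)² + (y − 164.9)² = 207.69²; (x − 95.4)² + (y + 117.9)² = 102.91².
Subtracting pairs of circle equations eliminates x²+y² and gives linear equations (the radical axes):
-63.0 x + 329.8 y = -10694.62
190.8 x − 235.8 y = 16667.36
Solving the 2×2 system: x ≈ 61.9, y ≈ -20.6 km.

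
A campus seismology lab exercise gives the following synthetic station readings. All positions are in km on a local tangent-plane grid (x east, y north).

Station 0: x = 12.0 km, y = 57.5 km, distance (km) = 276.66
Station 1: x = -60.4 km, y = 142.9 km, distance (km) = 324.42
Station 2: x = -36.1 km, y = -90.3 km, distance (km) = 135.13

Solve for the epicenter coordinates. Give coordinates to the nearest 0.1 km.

x ≈ -145.0 km, y ≈ -170.3 km

Circle about each station: (x − 12.0)² + (y − 57.5)² = 276.66²; (x + 60.4)² + (y − 142.9)² = 324.42²; (x + 36.1)² + (y + 90.3)² = 135.13².
Subtracting pairs of circle equations eliminates x²+y² and gives linear equations (the radical axes):
-144.8 x + 170.8 y = -8089.26
-96.2 x − 295.6 y = 64287.69
Solving the 2×2 system: x ≈ -145.0, y ≈ -170.3 km.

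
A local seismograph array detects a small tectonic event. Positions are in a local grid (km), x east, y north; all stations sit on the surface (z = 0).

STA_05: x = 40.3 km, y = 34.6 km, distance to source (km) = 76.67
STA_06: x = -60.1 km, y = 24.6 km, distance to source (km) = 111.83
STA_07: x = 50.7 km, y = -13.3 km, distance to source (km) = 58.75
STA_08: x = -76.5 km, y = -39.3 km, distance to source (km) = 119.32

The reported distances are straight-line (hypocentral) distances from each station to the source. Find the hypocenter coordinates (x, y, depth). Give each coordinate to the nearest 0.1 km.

Each station gives a sphere (x−x_i)² + (y−y_i)² + z² = d_i² (stations at z=0).
Subtracting the STA_05 sphere from STA_06 and STA_07: z² cancels, leaving linear equations in x and y:
-200.8 x − 20.0 y = -5231.74
20.8 x − 95.8 y = 2352.86
Solving: x ≈ 27.897, y ≈ -18.503 km (keep extra digits for the depth step; rounded: 27.9, -18.5).
Then from the STA_05 sphere: z² = 76.67² − (x − 40.3)² − (y − 34.6)² with x = 27.897, y = -18.503, so z ≈ 53.894 ≈ 53.9 km.
Check against STA_08 (with the unrounded solution): distance 119.31 ≈ 119.32 km. ✓

x ≈ 27.9 km, y ≈ -18.5 km, depth ≈ 53.9 km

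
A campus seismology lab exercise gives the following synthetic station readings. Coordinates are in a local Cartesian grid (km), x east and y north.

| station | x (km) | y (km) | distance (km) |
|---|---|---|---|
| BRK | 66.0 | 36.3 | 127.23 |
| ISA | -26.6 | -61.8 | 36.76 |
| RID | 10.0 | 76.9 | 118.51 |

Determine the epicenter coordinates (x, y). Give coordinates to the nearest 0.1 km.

x ≈ -43.2 km, y ≈ -29.0 km

Circle about each station: (x − 66.0)² + (y − 36.3)² = 127.23²; (x + 26.6)² + (y + 61.8)² = 36.76²; (x − 10.0)² + (y − 76.9)² = 118.51².
Subtracting pairs of circle equations eliminates x²+y² and gives linear equations (the radical axes):
-185.2 x − 196.2 y = 13689.29
-112.0 x + 81.2 y = 2482.77
Solving the 2×2 system: x ≈ -43.2, y ≈ -29.0 km.
Check against BRK (with the unrounded x, y): √((x − 66.0)²+(y − 36.3)²) = 127.23 ≈ 127.23 km. ✓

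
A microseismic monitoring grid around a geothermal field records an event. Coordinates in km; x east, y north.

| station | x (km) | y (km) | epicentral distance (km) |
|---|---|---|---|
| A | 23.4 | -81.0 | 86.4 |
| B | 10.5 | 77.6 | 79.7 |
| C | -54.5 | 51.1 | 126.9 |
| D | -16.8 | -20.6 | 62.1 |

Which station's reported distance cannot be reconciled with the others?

Solve using three stations at a time. Using A, B, D (subtract circle equations pairwise → linear system) gives (x, y) ≈ (40.3, 3.7).
Distances from that point to each station vs reported:
  A: calculated 86.4 vs reported 86.4 → residual 0.0 km
  B: calculated 79.7 vs reported 79.7 → residual 0.0 km
  C: calculated 106.0 vs reported 126.9 → residual 20.9 km
  D: calculated 62.1 vs reported 62.1 → residual 0.0 km
A, B, D are mutually consistent (residuals ≈ 0); C is off by 20.9 km.

C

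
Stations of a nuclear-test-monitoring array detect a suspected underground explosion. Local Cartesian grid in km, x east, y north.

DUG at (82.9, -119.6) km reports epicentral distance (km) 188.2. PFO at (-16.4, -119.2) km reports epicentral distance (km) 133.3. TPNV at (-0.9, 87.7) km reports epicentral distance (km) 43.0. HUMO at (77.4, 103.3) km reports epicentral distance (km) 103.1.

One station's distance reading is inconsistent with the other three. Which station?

Solve using three stations at a time. Using DUG, TPNV, HUMO (subtract circle equations pairwise → linear system) gives (x, y) ≈ (-7.8, 45.3).
Distances from that point to each station vs reported:
  DUG: calculated 188.2 vs reported 188.2 → residual 0.0 km
  PFO: calculated 164.7 vs reported 133.3 → residual 31.4 km
  TPNV: calculated 43.0 vs reported 43.0 → residual 0.0 km
  HUMO: calculated 103.1 vs reported 103.1 → residual 0.0 km
DUG, TPNV, HUMO are mutually consistent (residuals ≈ 0); PFO is off by 31.4 km.

PFO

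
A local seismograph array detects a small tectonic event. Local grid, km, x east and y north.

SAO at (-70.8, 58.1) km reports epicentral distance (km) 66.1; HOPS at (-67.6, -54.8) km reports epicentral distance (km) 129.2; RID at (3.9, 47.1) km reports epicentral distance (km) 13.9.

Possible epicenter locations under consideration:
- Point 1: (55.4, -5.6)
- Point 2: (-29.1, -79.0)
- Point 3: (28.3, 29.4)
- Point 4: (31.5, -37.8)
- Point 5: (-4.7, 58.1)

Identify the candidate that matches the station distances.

For each candidate, compare |candidate − station| to the reported distance:
Point 1: residuals SAO 75.3, HOPS 3.3, RID 59.8 → max 75.3 km
Point 2: residuals SAO 77.2, HOPS 83.7, RID 116.4 → max 116.4 km
Point 3: residuals SAO 37.1, HOPS 1.6, RID 16.2 → max 37.1 km
Point 4: residuals SAO 74.1, HOPS 28.7, RID 75.4 → max 75.4 km
Point 5: residuals SAO 0.0, HOPS 0.0, RID 0.1 → max 0.1 km
Only Point 5 has all residuals ≈ 0.

Point 5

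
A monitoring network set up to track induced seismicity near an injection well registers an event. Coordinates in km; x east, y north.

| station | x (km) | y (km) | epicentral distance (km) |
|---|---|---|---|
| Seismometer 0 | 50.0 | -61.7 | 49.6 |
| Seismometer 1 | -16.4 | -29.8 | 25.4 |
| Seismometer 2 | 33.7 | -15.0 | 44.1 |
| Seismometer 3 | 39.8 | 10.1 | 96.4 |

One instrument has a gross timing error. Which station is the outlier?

Solve using three stations at a time. Using Seismometer 0, Seismometer 1, Seismometer 2 (subtract circle equations pairwise → linear system) gives (x, y) ≈ (2.8, -46.5).
Distances from that point to each station vs reported:
  Seismometer 0: calculated 49.6 vs reported 49.6 → residual 0.0 km
  Seismometer 1: calculated 25.4 vs reported 25.4 → residual 0.0 km
  Seismometer 2: calculated 44.1 vs reported 44.1 → residual 0.0 km
  Seismometer 3: calculated 67.6 vs reported 96.4 → residual 28.8 km
Seismometer 0, Seismometer 1, Seismometer 2 are mutually consistent (residuals ≈ 0); Seismometer 3 is off by 28.8 km.

Seismometer 3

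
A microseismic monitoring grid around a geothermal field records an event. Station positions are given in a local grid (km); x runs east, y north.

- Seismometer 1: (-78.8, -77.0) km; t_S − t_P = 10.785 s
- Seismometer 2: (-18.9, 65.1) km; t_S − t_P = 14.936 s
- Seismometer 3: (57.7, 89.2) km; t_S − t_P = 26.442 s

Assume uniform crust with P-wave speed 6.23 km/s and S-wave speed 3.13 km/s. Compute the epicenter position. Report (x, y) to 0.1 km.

Distance from S−P lag: d = Δt · v_P v_S / (v_P − v_S) = Δt · (6.23·3.13)/(6.23−3.13) ≈ 6.2903·Δt.
So d_Seismometer 1 = 67.84, d_Seismometer 2 = 93.95, d_Seismometer 3 = 166.33 km.
Circle about each station: (x + 78.8)² + (y + 77.0)² = 67.84²; (x + 18.9)² + (y − 65.1)² = 93.95²; (x − 57.7)² + (y − 89.2)² = 166.33².
Subtracting the Seismometer 1 equation from the Seismometer 2 and Seismometer 3 equations removes the quadratic terms:
119.8 x + 284.2 y = -11767.56
273.0 x + 332.4 y = -23915.91
Solving the 2×2 system: x ≈ -76.4, y ≈ -9.2 km.

-76.4 km east, -9.2 km north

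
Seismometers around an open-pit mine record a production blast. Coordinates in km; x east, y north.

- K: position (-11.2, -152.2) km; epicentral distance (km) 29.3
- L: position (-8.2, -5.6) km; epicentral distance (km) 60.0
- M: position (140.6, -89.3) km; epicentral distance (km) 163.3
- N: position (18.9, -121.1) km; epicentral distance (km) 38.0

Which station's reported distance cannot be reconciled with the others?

Solve using three stations at a time. Using K, M, N (subtract circle equations pairwise → linear system) gives (x, y) ≈ (-19.0, -124.0).
Distances from that point to each station vs reported:
  K: calculated 29.3 vs reported 29.3 → residual 0.0 km
  L: calculated 118.9 vs reported 60.0 → residual 58.9 km
  M: calculated 163.3 vs reported 163.3 → residual 0.0 km
  N: calculated 38.0 vs reported 38.0 → residual 0.0 km
K, M, N are mutually consistent (residuals ≈ 0); L is off by 58.9 km.

L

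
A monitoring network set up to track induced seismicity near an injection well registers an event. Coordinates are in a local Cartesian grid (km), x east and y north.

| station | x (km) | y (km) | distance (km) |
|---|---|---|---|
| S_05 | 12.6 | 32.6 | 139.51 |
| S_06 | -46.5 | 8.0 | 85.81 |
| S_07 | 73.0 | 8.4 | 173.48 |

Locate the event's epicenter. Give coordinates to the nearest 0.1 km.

x ≈ -81.6 km, y ≈ -70.3 km

Circle about each station: (x − 12.6)² + (y − 32.6)² = 139.51²; (x + 46.5)² + (y − 8.0)² = 85.81²; (x − 73.0)² + (y − 8.4)² = 173.48².
Subtracting the S_05 equation from the S_06 and S_07 equations removes the quadratic terms:
-118.2 x − 49.2 y = 13104.41
120.8 x − 48.4 y = -6454.23
Solving the 2×2 system: x ≈ -81.6, y ≈ -70.3 km.
Check against S_05 (with the unrounded x, y): √((x − 12.6)²+(y − 32.6)²) = 139.51 ≈ 139.51 km. ✓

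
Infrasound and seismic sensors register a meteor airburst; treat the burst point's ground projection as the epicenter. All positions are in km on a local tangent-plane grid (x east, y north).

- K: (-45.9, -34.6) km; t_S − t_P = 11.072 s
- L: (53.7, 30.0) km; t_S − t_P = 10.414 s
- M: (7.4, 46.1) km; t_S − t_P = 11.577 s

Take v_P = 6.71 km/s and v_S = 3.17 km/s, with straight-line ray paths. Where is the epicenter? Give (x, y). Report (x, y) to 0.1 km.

Distance from S−P lag: d = Δt · v_P v_S / (v_P − v_S) = Δt · (6.71·3.17)/(6.71−3.17) ≈ 6.0087·Δt.
So d_K = 66.53, d_L = 62.57, d_M = 69.56 km.
Circle about each station: (x + 45.9)² + (y + 34.6)² = 66.53²; (x − 53.7)² + (y − 30.0)² = 62.57²; (x − 7.4)² + (y − 46.1)² = 69.56².
Subtracting the K equation from the L and M equations removes the quadratic terms:
199.2 x + 129.2 y = 990.96
106.6 x + 161.4 y = -1536.35
Solving the 2×2 system: x ≈ 19.5, y ≈ -22.4 km.
Check against K (with the unrounded x, y): √((x + 45.9)²+(y + 34.6)²) = 66.53 ≈ 66.53 km. ✓

19.5 km east, -22.4 km north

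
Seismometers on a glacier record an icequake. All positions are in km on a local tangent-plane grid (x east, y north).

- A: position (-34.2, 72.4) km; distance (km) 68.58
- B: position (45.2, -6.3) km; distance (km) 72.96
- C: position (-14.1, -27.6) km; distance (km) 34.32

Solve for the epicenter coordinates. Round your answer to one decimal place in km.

Circle about each station: (x + 34.2)² + (y − 72.4)² = 68.58²; (x − 45.2)² + (y + 6.3)² = 72.96²; (x + 14.1)² + (y + 27.6)² = 34.32².
Subtracting pairs of circle equations eliminates x²+y² and gives linear equations (the radical axes):
158.8 x − 157.4 y = -4948.62
40.2 x − 200.0 y = -1925.48
Solving the 2×2 system: x ≈ -27.0, y ≈ 4.2 km.
Check against A (with the unrounded x, y): √((x + 34.2)²+(y − 72.4)²) = 68.58 ≈ 68.58 km. ✓

-27.0 km east, 4.2 km north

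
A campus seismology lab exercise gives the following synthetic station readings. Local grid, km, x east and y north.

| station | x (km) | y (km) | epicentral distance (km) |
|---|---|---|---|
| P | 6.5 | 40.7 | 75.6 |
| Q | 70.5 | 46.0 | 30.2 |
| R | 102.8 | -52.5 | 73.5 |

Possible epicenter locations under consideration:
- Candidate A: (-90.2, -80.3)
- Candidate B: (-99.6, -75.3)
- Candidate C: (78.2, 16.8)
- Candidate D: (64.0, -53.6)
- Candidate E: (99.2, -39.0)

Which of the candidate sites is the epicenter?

Candidate C

For each candidate, compare |candidate − station| to the reported distance:
Candidate A: residuals P 79.3, Q 174.2, R 121.5 → max 174.2 km
Candidate B: residuals P 81.6, Q 178.7, R 130.2 → max 178.7 km
Candidate C: residuals P 0.0, Q 0.0, R 0.0 → max 0.0 km
Candidate D: residuals P 34.8, Q 69.6, R 34.7 → max 69.6 km
Candidate E: residuals P 46.7, Q 59.5, R 59.5 → max 59.5 km
Only Candidate C has all residuals ≈ 0.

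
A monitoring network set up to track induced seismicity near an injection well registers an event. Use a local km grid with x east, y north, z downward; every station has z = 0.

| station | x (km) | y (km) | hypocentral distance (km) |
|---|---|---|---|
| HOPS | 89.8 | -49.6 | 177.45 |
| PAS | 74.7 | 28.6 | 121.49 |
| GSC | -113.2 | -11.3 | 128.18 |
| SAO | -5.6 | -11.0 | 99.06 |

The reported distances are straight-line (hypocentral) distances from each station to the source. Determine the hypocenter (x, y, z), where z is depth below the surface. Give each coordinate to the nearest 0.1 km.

(-28.9, 75.0, 43.3)

Each station gives a sphere (x−x_i)² + (y−y_i)² + z² = d_i² (stations at z=0).
Subtracting the HOPS sphere from PAS and GSC: z² cancels, leaving linear equations in x and y:
-30.2 x + 156.4 y = 12602.53
-406.0 x + 76.6 y = 17476.12
Solving: x ≈ -28.894, y ≈ 74.999 km (keep extra digits for the depth step; rounded: -28.9, 75.0).
Then from the HOPS sphere: z² = 177.45² − (x − 89.8)² − (y + 49.6)² with x = -28.894, y = 74.999, so z ≈ 43.305 ≈ 43.3 km.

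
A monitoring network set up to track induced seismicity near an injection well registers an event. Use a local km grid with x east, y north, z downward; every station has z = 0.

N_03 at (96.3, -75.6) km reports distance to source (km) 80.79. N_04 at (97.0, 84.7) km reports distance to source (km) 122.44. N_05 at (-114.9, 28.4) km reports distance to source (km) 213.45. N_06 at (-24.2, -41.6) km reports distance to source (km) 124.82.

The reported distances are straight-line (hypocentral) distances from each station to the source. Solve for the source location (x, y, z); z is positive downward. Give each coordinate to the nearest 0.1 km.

Each station gives a sphere (x−x_i)² + (y−y_i)² + z² = d_i² (stations at z=0).
Subtracting the N_03 sphere from N_04 and N_05: z² cancels, leaving linear equations in x and y:
1.4 x + 320.6 y = -6870.49
-422.4 x + 208.0 y = -40014.36
Solving: x ≈ 83.998, y ≈ -21.797 km (keep extra digits for the depth step; rounded: 84.0, -21.8).
Then from the N_03 sphere: z² = 80.79² − (x − 96.3)² − (y + 75.6)² with x = 83.998, y = -21.797, so z ≈ 58.999 ≈ 59.0 km.

x ≈ 84.0 km, y ≈ -21.8 km, depth ≈ 59.0 km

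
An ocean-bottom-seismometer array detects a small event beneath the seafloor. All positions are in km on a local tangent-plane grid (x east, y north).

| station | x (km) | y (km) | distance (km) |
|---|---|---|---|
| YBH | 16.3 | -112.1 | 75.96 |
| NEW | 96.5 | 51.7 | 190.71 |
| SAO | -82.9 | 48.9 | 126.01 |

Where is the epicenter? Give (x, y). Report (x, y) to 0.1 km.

Circle about each station: (x − 16.3)² + (y + 112.1)² = 75.96²; (x − 96.5)² + (y − 51.7)² = 190.71²; (x + 82.9)² + (y − 48.9)² = 126.01².
Subtracting the YBH equation from the NEW and SAO equations removes the quadratic terms:
160.4 x + 327.6 y = -31447.34
-198.4 x + 322.0 y = -13677.08
Solving the 2×2 system: x ≈ -48.4, y ≈ -72.3 km.

x ≈ -48.4 km, y ≈ -72.3 km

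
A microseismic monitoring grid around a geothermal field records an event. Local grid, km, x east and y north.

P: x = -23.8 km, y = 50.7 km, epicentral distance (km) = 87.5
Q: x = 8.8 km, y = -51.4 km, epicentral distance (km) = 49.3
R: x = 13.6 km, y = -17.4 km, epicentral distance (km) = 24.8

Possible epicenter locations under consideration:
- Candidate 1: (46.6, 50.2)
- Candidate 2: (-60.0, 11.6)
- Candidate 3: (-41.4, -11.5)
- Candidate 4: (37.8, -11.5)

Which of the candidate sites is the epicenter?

For each candidate, compare |candidate − station| to the reported distance:
Candidate 1: residuals P 17.1, Q 59.1, R 50.4 → max 59.1 km
Candidate 2: residuals P 34.2, Q 44.0, R 54.3 → max 54.3 km
Candidate 3: residuals P 22.9, Q 14.8, R 30.5 → max 30.5 km
Candidate 4: residuals P 0.0, Q 0.0, R 0.1 → max 0.1 km
Only Candidate 4 has all residuals ≈ 0.

Candidate 4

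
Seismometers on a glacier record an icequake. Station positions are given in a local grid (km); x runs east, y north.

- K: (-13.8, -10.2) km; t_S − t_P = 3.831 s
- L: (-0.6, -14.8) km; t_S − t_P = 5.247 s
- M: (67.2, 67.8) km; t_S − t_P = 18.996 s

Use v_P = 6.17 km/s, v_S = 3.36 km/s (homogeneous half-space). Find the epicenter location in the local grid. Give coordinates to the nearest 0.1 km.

Distance from S−P lag: d = Δt · v_P v_S / (v_P − v_S) = Δt · (6.17·3.36)/(6.17−3.36) ≈ 7.3777·Δt.
So d_K = 28.26, d_L = 38.71, d_M = 140.15 km.
Circle about each station: (x + 13.8)² + (y + 10.2)² = 28.26²; (x + 0.6)² + (y + 14.8)² = 38.71²; (x − 67.2)² + (y − 67.8)² = 140.15².
Subtracting the K equation from the L and M equations removes the quadratic terms:
26.4 x − 9.2 y = -774.92
162.0 x + 156.0 y = -10025.19
Solving the 2×2 system: x ≈ -38.0, y ≈ -24.8 km.
Check against K (with the unrounded x, y): √((x + 13.8)²+(y + 10.2)²) = 28.26 ≈ 28.26 km. ✓

(-38.0, -24.8)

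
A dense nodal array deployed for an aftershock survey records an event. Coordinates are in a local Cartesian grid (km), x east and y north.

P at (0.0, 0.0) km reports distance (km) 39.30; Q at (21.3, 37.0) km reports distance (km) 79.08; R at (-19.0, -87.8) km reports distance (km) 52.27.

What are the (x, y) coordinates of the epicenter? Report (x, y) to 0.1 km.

Circle about each station: x² + y² = 39.30²; (x − 21.3)² + (y − 37.0)² = 79.08²; (x + 19.0)² + (y + 87.8)² = 52.27².
Subtracting the P equation from the Q and R equations removes the quadratic terms:
42.6 x + 74.0 y = -2886.47
-38.0 x − 175.6 y = 6882.18
Solving the 2×2 system: x ≈ 0.5, y ≈ -39.3 km.

0.5 km east, -39.3 km north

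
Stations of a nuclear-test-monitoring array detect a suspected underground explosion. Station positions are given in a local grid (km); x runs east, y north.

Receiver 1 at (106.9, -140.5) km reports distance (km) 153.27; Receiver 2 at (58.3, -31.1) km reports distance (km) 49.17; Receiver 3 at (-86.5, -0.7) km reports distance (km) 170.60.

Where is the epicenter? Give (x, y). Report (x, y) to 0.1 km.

83.7 km east, 11.0 km north

Circle about each station: (x − 106.9)² + (y + 140.5)² = 153.27²; (x − 58.3)² + (y + 31.1)² = 49.17²; (x + 86.5)² + (y + 0.7)² = 170.60².
Subtracting the Receiver 1 equation from the Receiver 2 and Receiver 3 equations removes the quadratic terms:
-97.2 x + 218.8 y = -5727.76
-386.8 x + 279.6 y = -29297.79
Solving the 2×2 system: x ≈ 83.7, y ≈ 11.0 km.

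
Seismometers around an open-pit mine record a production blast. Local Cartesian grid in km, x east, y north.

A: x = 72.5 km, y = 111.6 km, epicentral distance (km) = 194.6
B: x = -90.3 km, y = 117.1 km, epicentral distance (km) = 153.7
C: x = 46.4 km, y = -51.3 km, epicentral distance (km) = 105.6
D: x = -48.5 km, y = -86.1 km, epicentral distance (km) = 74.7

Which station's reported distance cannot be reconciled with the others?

Solve using three stations at a time. Using A, B, C (subtract circle equations pairwise → linear system) gives (x, y) ≈ (-57.6, -33.1).
Distances from that point to each station vs reported:
  A: calculated 194.6 vs reported 194.6 → residual 0.0 km
  B: calculated 153.7 vs reported 153.7 → residual 0.0 km
  C: calculated 105.6 vs reported 105.6 → residual 0.0 km
  D: calculated 53.8 vs reported 74.7 → residual 20.9 km
A, B, C are mutually consistent (residuals ≈ 0); D is off by 20.9 km.

D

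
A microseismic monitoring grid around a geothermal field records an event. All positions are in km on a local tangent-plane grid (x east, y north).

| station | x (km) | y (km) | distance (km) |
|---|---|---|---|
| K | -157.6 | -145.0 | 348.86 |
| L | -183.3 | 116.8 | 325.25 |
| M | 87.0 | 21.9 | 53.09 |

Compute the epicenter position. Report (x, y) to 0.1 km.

134.2 km east, 46.2 km north

Circle about each station: (x + 157.6)² + (y + 145.0)² = 348.86²; (x + 183.3)² + (y − 116.8)² = 325.25²; (x − 87.0)² + (y − 21.9)² = 53.09².
Subtracting pairs of circle equations eliminates x²+y² and gives linear equations (the radical axes):
-51.4 x + 523.6 y = 17294.11
489.2 x + 333.8 y = 81070.60
Solving the 2×2 system: x ≈ 134.2, y ≈ 46.2 km.
Check against K (with the unrounded x, y): √((x + 157.6)²+(y + 145.0)²) = 348.86 ≈ 348.86 km. ✓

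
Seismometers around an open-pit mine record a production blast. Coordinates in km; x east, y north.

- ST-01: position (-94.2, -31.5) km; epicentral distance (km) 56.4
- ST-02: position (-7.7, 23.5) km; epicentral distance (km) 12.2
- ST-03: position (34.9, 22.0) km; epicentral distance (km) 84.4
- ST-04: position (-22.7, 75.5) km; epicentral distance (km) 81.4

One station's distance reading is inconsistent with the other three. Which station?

Solve using three stations at a time. Using ST-01, ST-03, ST-04 (subtract circle equations pairwise → linear system) gives (x, y) ≈ (-45.8, -2.5).
Distances from that point to each station vs reported:
  ST-01: calculated 56.4 vs reported 56.4 → residual 0.0 km
  ST-02: calculated 46.2 vs reported 12.2 → residual 34.0 km
  ST-03: calculated 84.4 vs reported 84.4 → residual 0.0 km
  ST-04: calculated 81.4 vs reported 81.4 → residual 0.0 km
ST-01, ST-03, ST-04 are mutually consistent (residuals ≈ 0); ST-02 is off by 34.0 km.

ST-02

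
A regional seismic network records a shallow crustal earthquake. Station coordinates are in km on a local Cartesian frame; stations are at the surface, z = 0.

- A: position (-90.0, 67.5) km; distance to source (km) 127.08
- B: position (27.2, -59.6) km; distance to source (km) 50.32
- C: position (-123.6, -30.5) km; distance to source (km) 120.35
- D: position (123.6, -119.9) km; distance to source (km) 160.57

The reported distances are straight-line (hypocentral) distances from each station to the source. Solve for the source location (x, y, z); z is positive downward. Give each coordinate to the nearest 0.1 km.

x ≈ -4.7 km, y ≈ -25.0 km, depth ≈ 17.8 km

Each station gives a sphere (x−x_i)² + (y−y_i)² + z² = d_i² (stations at z=0).
Subtracting the A sphere from B and C: z² cancels, leaving linear equations in x and y:
234.4 x − 254.2 y = 5252.97
-67.2 x − 196.0 y = 5216.16
Solving: x ≈ -4.702, y ≈ -25.001 km (keep extra digits for the depth step; rounded: -4.7, -25.0).
Then from the A sphere: z² = 127.08² − (x + 90.0)² − (y − 67.5)² with x = -4.702, y = -25.001, so z ≈ 17.808 ≈ 17.8 km.
Check against D (with the unrounded solution): distance 160.58 ≈ 160.57 km. ✓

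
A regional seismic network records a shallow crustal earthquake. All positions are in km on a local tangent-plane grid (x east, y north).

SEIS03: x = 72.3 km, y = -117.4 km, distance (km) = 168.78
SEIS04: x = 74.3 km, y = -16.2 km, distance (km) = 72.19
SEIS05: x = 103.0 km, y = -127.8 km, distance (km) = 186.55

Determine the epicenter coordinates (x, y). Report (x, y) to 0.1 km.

(42.9, 48.8)

Circle about each station: (x − 72.3)² + (y + 117.4)² = 168.78²; (x − 74.3)² + (y + 16.2)² = 72.19²; (x − 103.0)² + (y + 127.8)² = 186.55².
Subtracting the SEIS03 equation from the SEIS04 and SEIS05 equations removes the quadratic terms:
4.0 x + 202.4 y = 10048.17
61.4 x − 20.8 y = 1617.58
Solving the 2×2 system: x ≈ 42.9, y ≈ 48.8 km.
Check against SEIS03 (with the unrounded x, y): √((x − 72.3)²+(y + 117.4)²) = 168.78 ≈ 168.78 km. ✓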